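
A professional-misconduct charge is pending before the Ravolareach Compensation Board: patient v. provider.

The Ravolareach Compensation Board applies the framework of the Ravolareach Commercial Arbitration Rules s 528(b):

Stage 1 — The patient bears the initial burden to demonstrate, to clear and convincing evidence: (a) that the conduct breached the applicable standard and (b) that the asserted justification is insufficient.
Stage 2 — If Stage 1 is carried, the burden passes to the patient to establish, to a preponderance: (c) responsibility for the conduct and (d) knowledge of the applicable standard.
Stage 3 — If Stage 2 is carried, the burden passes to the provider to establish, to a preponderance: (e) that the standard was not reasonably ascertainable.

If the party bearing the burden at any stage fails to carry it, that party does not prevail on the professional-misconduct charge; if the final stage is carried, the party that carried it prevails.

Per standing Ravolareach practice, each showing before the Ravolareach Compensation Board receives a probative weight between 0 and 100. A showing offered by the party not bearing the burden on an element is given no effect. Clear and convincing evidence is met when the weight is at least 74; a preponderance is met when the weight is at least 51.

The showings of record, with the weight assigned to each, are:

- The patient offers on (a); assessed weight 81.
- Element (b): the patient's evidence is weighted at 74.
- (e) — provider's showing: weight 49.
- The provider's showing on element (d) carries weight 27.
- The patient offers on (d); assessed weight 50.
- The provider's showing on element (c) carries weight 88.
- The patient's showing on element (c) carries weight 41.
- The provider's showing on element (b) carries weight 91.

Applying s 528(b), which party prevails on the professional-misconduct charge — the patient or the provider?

provider

Stage 1 (patient, clear and convincing evidence, weight is at least 74): (a) 81 ≥ 74 — meets; (b) 74 (provider's 91 disregarded) ≥ 74 — meets.
  Stage 1 carried; the burden remains with the patient.
Stage 2 (patient, a preponderance, weight is at least 51): (c) 41 (provider's 88 disregarded) < 51 — fails; (d) 50 (provider's 27 disregarded) < 51 — fails.
  Not every element is met, so the patient fails to carry Stage 2.
So the provider prevails.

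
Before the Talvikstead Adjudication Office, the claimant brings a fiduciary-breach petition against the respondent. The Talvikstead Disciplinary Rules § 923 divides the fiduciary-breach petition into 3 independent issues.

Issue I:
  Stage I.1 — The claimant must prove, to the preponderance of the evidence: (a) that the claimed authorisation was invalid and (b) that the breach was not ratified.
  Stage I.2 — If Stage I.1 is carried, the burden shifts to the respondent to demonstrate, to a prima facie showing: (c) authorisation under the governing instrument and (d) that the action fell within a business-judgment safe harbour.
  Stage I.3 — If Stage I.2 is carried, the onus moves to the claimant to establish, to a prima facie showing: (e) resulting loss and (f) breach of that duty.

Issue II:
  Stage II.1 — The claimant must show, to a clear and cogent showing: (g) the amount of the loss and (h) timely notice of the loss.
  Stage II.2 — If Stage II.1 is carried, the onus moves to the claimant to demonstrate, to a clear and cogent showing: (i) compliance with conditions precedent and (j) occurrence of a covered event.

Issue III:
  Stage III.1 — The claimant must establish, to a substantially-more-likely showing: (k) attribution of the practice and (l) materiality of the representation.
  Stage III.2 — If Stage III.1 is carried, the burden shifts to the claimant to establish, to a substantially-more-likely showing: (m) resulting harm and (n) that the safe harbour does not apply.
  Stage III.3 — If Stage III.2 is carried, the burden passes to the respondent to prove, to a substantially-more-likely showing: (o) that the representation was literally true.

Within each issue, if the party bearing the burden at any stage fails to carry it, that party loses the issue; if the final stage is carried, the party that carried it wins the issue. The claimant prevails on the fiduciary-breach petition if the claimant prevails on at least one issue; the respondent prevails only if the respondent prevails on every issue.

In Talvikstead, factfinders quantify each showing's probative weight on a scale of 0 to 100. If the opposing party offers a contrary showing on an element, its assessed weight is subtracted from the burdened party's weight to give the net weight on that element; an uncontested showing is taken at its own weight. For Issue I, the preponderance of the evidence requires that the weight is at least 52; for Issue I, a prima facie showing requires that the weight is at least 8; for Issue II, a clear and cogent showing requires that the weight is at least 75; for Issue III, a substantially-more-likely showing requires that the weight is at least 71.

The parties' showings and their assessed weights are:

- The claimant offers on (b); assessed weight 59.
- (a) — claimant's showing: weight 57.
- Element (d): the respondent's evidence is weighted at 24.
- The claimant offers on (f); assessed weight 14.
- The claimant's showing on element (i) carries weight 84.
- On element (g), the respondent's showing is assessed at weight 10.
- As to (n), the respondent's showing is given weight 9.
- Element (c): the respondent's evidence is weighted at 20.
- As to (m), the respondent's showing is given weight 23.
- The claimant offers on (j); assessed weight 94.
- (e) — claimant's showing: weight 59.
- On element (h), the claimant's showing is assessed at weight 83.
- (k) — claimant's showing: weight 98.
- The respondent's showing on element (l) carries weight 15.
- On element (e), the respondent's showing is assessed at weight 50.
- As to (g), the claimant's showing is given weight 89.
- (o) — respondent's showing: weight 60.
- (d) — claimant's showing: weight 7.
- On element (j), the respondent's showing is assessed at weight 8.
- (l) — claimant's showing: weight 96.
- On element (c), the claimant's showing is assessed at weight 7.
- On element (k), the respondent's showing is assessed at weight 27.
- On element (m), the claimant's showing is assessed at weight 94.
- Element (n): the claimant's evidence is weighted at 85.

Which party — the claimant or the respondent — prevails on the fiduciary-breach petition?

— Issue I —
Stage I.1 — burden on claimant; standard: the preponderance of the evidence (weight is at least 52).
    (a): 57 ≥ 52 [met]
    (b): 59 ≥ 52 [met]
  The claimant carries Stage I.1; the respondent now bears the burden.
Stage I.2 — burden on respondent; standard: a prima facie showing (weight is at least 8).
    (c): 20 − 7 = 13 ≥ 8 [met]
    (d): 24 − 7 = 17 ≥ 8 [met]
  The respondent carries Stage I.2; the claimant now bears the burden.
Stage I.3 — burden on claimant; standard: a prima facie showing (weight is at least 8).
    (e): 59 − 50 = 9 ≥ 8 [met]
    (f): 14 ≥ 8 [met]
  All elements met at the final stage.
Every stage carried; the claimant prevails on this issue.
— Issue II —
At Stage II.1 the claimant must meet a clear and cogent showing (weight is at least 75): on (g) the weight is 89 less the opposing 10 gives net 79, ≥ 75, so (g) meets the standard; on (h) the weight is 83, ≥ 75, so (h) meets the standard.
  Stage II.1 carried; the burden remains with the claimant.
At Stage II.2 the claimant must meet a clear and cogent showing (weight is at least 75): on (i) the weight is 84, ≥ 75, so (i) meets the standard; on (j) the weight is 94 less the opposing 8 gives net 86, which does reach 75, so (j) meets the standard.
  The claimant carries the last stage.
With every stage satisfied, the claimant prevails on this issue.
— Issue III —
At Stage III.1 the claimant must meet a substantially-more-likely showing (weight is at least 71): on (k) the weight is 98 less the opposing 27 gives net 71, which does reach 71, so (k) meets the standard; on (l) the weight is 96 less the opposing 15 gives net 81, ≥ 71, so (l) meets the standard.
  Stage III.1 carried; the burden remains with the claimant.
At Stage III.2 the claimant must meet a substantially-more-likely showing (weight is at least 71): on (m) the weight is 94 less the opposing 23 gives net 71, which does reach 71, so (m) meets the standard; on (n) the weight is 85 less the opposing 9 gives net 76, which does reach 71, so (n) meets the standard.
  Stage III.2 carried; the burden shifts to the respondent.
At Stage III.3 the respondent must meet a substantially-more-likely showing (weight is at least 71): on (o) the weight is 60, < 71, so (o) does not meet the standard.
  The respondent does not carry Stage III.3.
The analysis ends at Stage III.3; the claimant prevails on this issue.
Per-issue: Issue I → claimant; Issue II → claimant; Issue III → claimant. The claimant must prevail on at least one issue; overall, the claimant prevails.

claimant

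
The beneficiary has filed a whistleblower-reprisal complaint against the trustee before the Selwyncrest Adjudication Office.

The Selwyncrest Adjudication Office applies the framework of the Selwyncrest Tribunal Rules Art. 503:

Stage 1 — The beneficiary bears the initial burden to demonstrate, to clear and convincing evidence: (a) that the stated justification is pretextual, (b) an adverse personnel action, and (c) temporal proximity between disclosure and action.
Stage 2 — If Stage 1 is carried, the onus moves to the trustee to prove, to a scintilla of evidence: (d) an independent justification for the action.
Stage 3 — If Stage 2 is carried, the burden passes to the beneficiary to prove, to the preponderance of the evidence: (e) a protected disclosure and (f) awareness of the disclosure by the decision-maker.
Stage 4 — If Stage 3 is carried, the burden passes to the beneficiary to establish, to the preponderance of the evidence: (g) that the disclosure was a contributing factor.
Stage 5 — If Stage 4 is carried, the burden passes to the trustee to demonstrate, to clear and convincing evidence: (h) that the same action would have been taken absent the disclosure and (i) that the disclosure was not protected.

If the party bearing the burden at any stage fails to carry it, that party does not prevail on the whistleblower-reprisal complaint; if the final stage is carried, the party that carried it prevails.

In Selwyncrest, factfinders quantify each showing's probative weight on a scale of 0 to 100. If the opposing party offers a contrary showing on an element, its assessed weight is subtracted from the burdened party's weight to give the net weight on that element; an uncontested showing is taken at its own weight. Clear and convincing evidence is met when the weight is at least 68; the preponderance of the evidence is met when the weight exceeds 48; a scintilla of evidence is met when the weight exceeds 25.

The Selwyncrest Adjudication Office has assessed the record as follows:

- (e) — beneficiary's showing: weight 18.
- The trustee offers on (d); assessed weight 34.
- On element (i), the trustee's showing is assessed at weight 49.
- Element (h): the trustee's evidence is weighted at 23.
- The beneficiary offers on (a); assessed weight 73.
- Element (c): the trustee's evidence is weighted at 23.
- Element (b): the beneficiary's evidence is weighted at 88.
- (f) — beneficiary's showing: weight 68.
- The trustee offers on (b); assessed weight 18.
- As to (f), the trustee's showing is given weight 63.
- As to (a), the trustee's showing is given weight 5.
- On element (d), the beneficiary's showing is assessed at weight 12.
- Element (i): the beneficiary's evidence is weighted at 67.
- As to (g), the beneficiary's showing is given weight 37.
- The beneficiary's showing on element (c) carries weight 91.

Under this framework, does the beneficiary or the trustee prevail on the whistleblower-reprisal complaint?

Stage 1 — burden on beneficiary; standard: clear and convincing evidence (weight is at least 68).
    (a): 73 − 5 = 68 ≥ 68 [met]
    (b): 88 − 18 = 70 ≥ 68 [met]
    (c): 91 − 23 = 68 ≥ 68 [met]
  Stage 1 carried; the burden shifts to the trustee.
Stage 2 — burden on trustee; standard: a scintilla of evidence (weight exceeds 25).
    (d): 34 − 12 = 22 ≤ 25 [not met]
  The trustee does not carry Stage 2.
The analysis ends at Stage 2; the beneficiary prevails.

beneficiary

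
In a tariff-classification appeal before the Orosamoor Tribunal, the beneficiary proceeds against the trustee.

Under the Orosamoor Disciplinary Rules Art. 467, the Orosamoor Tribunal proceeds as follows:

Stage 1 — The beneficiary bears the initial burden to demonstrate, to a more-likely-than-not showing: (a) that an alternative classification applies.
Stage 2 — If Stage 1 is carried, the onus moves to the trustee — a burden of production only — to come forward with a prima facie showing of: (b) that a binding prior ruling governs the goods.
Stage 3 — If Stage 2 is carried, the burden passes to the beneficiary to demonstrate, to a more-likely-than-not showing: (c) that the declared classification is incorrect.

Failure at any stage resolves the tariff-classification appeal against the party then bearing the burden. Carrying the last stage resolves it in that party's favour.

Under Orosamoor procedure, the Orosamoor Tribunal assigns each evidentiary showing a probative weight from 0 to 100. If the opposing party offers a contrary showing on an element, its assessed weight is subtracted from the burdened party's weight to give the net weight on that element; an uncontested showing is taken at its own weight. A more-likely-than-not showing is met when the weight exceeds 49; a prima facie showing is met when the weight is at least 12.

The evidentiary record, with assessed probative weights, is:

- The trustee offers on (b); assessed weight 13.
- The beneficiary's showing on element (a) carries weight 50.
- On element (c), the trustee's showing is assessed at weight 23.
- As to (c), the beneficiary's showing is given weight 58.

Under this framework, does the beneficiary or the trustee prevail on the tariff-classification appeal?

Stage 1 (beneficiary, a more-likely-than-not showing, weight exceeds 49): (a) 50 > 49 — meets.
  Stage 1 carried; the burden shifts to the trustee.
Stage 2 (trustee, a prima facie showing, weight is at least 12): (b) 13 ≥ 12 — meets.
  Stage 2 is satisfied; the onus moves to the beneficiary.
Stage 3 (beneficiary, a more-likely-than-not showing, weight exceeds 49): (c) net 58−23=35 ≤ 49 — fails.
  Stage 3 not carried; the beneficiary fails its burden.
The analysis ends at Stage 3; the trustee prevails.

trustee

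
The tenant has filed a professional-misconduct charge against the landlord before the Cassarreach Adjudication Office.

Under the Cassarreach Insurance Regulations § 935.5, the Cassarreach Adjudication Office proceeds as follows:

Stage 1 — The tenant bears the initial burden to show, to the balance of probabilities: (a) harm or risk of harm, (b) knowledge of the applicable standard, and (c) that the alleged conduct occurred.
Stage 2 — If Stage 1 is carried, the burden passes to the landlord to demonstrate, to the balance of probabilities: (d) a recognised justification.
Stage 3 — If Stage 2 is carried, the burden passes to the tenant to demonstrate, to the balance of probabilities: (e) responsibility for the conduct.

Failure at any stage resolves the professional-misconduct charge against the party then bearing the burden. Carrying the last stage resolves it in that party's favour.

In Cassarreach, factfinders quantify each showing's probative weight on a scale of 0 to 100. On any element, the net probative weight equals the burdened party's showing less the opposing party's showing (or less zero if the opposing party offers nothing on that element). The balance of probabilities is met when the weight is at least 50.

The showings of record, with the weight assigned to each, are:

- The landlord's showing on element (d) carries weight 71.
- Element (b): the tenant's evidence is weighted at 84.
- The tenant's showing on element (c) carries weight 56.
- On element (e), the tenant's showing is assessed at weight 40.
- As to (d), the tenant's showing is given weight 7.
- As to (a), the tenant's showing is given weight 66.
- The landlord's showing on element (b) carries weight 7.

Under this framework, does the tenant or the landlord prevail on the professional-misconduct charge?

landlord

Stage 1 (tenant, the balance of probabilities, weight is at least 50): (a) 66 ≥ 50 — meets; (b) net 84−7=77 ≥ 50 — meets; (c) 56 ≥ 50 — meets.
  All elements met. The burden passes to the landlord.
Stage 2 (landlord, the balance of probabilities, weight is at least 50): (d) net 71−7=64 ≥ 50 — meets.
  Stage 2 is satisfied; the onus moves to the tenant.
Stage 3 (tenant, the balance of probabilities, weight is at least 50): (e) 40 < 50 — fails.
  The tenant does not carry Stage 3.
So the landlord prevails.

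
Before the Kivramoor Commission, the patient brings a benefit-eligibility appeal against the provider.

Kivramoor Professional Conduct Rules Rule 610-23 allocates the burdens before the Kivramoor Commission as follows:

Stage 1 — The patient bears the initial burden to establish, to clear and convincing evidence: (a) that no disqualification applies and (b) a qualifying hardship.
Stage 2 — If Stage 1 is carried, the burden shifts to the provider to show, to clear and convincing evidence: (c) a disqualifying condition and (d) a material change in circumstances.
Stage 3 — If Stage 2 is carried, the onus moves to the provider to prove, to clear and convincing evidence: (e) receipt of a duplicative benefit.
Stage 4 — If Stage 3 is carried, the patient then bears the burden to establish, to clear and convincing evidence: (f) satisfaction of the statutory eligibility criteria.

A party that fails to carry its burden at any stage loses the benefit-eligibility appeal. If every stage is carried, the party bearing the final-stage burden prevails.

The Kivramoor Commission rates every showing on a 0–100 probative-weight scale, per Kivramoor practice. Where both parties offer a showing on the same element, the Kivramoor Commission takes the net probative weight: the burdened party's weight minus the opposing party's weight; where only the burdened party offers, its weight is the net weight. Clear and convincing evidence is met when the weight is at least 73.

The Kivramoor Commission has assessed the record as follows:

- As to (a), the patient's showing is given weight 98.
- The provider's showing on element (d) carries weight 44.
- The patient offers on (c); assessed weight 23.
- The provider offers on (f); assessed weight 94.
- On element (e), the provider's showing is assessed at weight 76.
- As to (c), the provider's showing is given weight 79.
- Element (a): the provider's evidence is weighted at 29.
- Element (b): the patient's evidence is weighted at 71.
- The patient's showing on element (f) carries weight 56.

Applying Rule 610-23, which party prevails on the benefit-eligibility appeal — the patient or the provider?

Stage 1 — burden on patient; standard: clear and convincing evidence (weight is at least 73).
    (a): 98 − 29 = 69 < 73 [not met]
    (b): 71 < 73 [not met]
  Stage 1 not carried; the patient fails its burden.
So the provider prevails.

provider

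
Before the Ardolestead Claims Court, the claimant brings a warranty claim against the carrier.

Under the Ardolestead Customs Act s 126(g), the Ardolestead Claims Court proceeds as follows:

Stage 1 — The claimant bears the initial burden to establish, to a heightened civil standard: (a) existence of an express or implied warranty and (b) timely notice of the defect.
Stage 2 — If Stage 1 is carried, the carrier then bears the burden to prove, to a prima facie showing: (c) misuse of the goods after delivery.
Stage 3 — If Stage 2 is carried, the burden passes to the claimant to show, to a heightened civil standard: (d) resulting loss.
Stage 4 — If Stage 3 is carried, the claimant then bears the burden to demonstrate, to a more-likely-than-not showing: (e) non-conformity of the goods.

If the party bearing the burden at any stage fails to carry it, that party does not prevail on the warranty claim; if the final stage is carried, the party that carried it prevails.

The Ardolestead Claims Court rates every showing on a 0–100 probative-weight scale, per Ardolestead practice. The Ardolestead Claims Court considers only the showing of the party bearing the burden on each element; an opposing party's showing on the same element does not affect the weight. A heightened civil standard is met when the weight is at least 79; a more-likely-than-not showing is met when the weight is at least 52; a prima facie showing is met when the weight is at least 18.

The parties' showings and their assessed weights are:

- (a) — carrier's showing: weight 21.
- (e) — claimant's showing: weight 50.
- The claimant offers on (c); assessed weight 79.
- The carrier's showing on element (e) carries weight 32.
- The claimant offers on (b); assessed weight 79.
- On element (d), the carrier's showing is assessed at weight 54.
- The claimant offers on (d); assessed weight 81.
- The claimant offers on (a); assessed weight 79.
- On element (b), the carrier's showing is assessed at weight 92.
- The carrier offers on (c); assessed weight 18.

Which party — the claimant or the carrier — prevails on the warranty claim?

Stage 1 — burden on claimant; standard: a heightened civil standard (weight is at least 79).
    (a): 79 (carrier's 21 disregarded) ≥ 79 [met]
    (b): 79 (carrier's 92 disregarded) ≥ 79 [met]
  The claimant carries Stage 1; the carrier now bears the burden.
Stage 2 — burden on carrier; standard: a prima facie showing (weight is at least 18).
    (c): 18 (claimant's 79 disregarded) ≥ 18 [met]
  Stage 2 is satisfied; the onus moves to the claimant.
Stage 3 — burden on claimant; standard: a heightened civil standard (weight is at least 79).
    (d): 81 (carrier's 54 disregarded) ≥ 79 [met]
  All elements met. The claimant retains the burden for Stage 4.
Stage 4 — burden on claimant; standard: a more-likely-than-not showing (weight is at least 52).
    (e): 50 (carrier's 32 disregarded) < 52 [not met]
  The claimant does not carry Stage 4.
So the carrier prevails.

carrier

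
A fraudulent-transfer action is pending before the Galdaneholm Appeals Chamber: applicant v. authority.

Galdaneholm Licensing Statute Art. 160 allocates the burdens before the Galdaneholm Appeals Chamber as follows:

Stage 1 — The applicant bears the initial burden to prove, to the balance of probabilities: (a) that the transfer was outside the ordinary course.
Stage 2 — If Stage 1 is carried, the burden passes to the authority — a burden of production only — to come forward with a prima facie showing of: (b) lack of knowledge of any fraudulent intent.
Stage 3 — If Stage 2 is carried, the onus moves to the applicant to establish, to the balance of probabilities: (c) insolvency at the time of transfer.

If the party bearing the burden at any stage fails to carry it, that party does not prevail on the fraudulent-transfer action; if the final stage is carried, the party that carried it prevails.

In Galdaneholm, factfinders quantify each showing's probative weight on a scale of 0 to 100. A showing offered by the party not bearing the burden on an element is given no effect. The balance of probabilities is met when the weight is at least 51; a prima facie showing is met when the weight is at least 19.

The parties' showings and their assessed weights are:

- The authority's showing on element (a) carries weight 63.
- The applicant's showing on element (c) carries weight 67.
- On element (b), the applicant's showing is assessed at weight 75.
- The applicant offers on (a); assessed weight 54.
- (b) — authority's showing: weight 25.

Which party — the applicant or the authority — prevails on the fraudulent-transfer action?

Stage 1 (applicant, the balance of probabilities, weight is at least 51): (a) 54 (authority's 63 disregarded) ≥ 51 — meets.
  All elements met. The burden passes to the authority.
Stage 2 (authority, a prima facie showing, weight is at least 19): (b) 25 (applicant's 75 disregarded) ≥ 19 — meets.
  Stage 2 carried; the burden shifts to the applicant.
Stage 3 (applicant, the balance of probabilities, weight is at least 51): (c) 67 ≥ 51 — meets.
  The applicant carries the last stage.
All stages carried — the applicant prevails.

applicant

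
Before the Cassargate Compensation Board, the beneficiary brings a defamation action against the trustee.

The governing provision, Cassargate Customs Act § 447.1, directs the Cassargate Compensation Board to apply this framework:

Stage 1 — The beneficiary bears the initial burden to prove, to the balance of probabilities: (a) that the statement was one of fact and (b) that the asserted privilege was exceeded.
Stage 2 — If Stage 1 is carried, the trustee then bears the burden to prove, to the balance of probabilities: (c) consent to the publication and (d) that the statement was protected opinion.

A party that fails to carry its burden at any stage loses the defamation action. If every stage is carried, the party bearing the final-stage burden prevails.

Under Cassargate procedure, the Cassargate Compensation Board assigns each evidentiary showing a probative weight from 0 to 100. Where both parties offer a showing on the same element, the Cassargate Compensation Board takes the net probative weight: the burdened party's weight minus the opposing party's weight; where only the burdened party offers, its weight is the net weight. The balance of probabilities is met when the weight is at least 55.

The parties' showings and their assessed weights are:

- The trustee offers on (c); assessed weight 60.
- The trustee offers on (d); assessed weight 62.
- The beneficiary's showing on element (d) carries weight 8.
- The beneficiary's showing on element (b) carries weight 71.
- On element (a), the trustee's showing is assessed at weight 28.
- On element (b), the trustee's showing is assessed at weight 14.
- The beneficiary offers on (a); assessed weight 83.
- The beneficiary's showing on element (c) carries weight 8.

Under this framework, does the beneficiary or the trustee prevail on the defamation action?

beneficiary

At Stage 1 the beneficiary must meet the balance of probabilities (weight is at least 55): on (a) the weight is 83 less the opposing 28 gives net 55, ≥ 55, so (a) meets the standard; on (b) the weight is 71 less the opposing 14 gives net 57, which does reach 55, so (b) meets the standard.
  Stage 1 is satisfied; the onus moves to the trustee.
At Stage 2 the trustee must meet the balance of probabilities (weight is at least 55): on (c) the weight is 60 less the opposing 8 gives net 52, which does not reach 55, so (c) does not meet the standard; on (d) the weight is 62 less the opposing 8 gives net 54, which does not reach 55, so (d) does not meet the standard.
  The trustee does not carry Stage 2.
The analysis ends at Stage 2; the beneficiary prevails.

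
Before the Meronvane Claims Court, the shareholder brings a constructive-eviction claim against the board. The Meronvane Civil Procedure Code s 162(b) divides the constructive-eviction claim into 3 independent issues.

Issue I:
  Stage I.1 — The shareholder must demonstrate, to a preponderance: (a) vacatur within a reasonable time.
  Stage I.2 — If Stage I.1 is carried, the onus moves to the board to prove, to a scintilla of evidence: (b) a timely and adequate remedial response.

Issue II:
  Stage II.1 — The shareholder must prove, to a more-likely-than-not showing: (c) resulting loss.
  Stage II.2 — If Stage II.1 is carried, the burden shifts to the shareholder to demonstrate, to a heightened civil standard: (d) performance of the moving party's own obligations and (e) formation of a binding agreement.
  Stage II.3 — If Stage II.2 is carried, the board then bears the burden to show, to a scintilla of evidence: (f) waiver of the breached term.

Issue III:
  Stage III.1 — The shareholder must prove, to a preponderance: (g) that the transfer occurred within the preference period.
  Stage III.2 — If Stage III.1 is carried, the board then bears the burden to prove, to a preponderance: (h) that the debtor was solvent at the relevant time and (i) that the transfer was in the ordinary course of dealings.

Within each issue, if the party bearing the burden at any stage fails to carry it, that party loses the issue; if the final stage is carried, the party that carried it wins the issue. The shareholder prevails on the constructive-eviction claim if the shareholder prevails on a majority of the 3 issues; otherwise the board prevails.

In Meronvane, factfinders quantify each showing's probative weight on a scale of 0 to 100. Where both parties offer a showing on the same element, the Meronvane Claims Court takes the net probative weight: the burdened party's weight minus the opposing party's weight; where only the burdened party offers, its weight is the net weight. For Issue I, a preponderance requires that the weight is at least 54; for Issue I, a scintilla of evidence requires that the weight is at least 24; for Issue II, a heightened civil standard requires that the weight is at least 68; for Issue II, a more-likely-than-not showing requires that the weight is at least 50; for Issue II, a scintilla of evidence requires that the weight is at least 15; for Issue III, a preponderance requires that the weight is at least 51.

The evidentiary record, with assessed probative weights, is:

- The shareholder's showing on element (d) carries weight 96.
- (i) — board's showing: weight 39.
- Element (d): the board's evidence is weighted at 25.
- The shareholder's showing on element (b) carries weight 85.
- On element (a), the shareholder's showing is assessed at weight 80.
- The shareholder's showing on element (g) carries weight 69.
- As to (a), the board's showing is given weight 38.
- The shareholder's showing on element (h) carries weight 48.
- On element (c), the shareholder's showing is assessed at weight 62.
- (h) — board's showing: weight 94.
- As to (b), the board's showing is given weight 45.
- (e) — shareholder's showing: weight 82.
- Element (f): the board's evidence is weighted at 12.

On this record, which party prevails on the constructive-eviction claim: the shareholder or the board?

— Issue I —
At Stage I.1 the shareholder must meet a preponderance (weight is at least 54): on (a) the weight is 80 less the opposing 38 gives net 42, < 54, so (a) does not meet the standard.
  Stage I.1 not carried; the shareholder fails its burden.
The board prevails on this issue.
— Issue II —
Stage II.1 — burden on shareholder; standard: a more-likely-than-not showing (weight is at least 50).
    (c): 62 ≥ 50 [met]
  Stage II.1 carried; the burden remains with the shareholder.
Stage II.2 — burden on shareholder; standard: a heightened civil standard (weight is at least 68).
    (d): 96 − 25 = 71 ≥ 68 [met]
    (e): 82 ≥ 68 [met]
  The shareholder carries Stage II.2; the board now bears the burden.
Stage II.3 — burden on board; standard: a scintilla of evidence (weight is at least 15).
    (f): 12 < 15 [not met]
  Not every element is met, so the board fails to carry Stage II.3.
The analysis ends at Stage II.3; the shareholder prevails on this issue.
— Issue III —
At Stage III.1 the shareholder must meet a preponderance (weight is at least 51): on (g) the weight is 69, ≥ 51, so (g) meets the standard.
  Stage III.1 carried; the burden shifts to the board.
At Stage III.2 the board must meet a preponderance (weight is at least 51): on (h) the weight is 94 less the opposing 48 gives net 46, which does not reach 51, so (h) does not meet the standard; on (i) the weight is 39, < 51, so (i) does not meet the standard.
  Not every element is met, so the board fails to carry Stage III.2.
So the shareholder prevails on this issue.
Per-issue: Issue I → board; Issue II → shareholder; Issue III → shareholder. The shareholder must prevail on a majority of issues; overall, the shareholder prevails.

shareholder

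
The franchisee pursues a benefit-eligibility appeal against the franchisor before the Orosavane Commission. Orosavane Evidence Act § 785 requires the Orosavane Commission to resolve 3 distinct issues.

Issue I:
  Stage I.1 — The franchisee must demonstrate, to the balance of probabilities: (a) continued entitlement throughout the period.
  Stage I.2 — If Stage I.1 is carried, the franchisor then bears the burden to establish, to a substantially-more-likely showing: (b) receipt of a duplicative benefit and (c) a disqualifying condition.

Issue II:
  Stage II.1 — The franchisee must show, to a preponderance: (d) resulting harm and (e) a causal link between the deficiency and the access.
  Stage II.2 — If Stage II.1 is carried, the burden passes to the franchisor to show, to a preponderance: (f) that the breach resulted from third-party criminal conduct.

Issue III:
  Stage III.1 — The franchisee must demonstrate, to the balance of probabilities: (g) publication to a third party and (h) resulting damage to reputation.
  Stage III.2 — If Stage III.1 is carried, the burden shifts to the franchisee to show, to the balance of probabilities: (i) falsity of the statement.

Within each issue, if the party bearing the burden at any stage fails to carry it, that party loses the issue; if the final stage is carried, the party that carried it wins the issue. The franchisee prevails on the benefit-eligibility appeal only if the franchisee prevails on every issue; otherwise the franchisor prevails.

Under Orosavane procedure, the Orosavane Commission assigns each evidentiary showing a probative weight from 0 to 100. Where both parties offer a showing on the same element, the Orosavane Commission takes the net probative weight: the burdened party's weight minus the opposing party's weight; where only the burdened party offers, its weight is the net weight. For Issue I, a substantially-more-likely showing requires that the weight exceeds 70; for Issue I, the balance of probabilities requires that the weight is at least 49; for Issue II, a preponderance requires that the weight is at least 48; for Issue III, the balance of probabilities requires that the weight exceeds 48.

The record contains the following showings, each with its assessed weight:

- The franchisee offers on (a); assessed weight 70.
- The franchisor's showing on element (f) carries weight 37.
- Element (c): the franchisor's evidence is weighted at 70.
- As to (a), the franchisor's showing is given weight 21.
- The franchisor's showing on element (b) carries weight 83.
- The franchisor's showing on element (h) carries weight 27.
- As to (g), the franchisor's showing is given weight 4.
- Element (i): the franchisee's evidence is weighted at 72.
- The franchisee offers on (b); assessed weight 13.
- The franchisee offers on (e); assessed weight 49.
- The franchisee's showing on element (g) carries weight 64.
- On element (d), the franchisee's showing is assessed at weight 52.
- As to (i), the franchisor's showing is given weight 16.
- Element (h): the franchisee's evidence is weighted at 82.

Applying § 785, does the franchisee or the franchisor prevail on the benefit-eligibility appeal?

franchisee

— Issue I —
Stage I.1 — burden on franchisee; standard: the balance of probabilities (weight is at least 49).
    (a): 70 − 21 = 49 ≥ 49 [met]
  All elements met. The burden passes to the franchisor.
Stage I.2 — burden on franchisor; standard: a substantially-more-likely showing (weight exceeds 70).
    (b): 83 − 13 = 70 ≤ 70 [not met]
    (c): 70 ≤ 70 [not met]
  Not every element is met, so the franchisor fails to carry Stage I.2.
The franchisee prevails on this issue.
— Issue II —
Stage II.1 — burden on franchisee; standard: a preponderance (weight is at least 48).
    (d): 52 ≥ 48 [met]
    (e): 49 ≥ 48 [met]
  Stage II.1 carried; the burden shifts to the franchisor.
Stage II.2 — burden on franchisor; standard: a preponderance (weight is at least 48).
    (f): 37 < 48 [not met]
  Not every element is met, so the franchisor fails to carry Stage II.2.
So the franchisee prevails on this issue.
— Issue III —
At Stage III.1 the franchisee must meet the balance of probabilities (weight exceeds 48): on (g) the weight is 64 less the opposing 4 gives net 60, which does exceed 48, so (g) meets the standard; on (h) the weight is 82 less the opposing 27 gives net 55, which does exceed 48, so (h) meets the standard.
  Stage III.1 carried; the burden remains with the franchisee.
At Stage III.2 the franchisee must meet the balance of probabilities (weight exceeds 48): on (i) the weight is 72 less the opposing 16 gives net 56, which does exceed 48, so (i) meets the standard.
  All elements met at the final stage.
Every stage carried; the franchisee prevails on this issue.
Per-issue: Issue I → franchisee; Issue II → franchisee; Issue III → franchisee. The franchisee must prevail on every issue; overall, the franchisee prevails.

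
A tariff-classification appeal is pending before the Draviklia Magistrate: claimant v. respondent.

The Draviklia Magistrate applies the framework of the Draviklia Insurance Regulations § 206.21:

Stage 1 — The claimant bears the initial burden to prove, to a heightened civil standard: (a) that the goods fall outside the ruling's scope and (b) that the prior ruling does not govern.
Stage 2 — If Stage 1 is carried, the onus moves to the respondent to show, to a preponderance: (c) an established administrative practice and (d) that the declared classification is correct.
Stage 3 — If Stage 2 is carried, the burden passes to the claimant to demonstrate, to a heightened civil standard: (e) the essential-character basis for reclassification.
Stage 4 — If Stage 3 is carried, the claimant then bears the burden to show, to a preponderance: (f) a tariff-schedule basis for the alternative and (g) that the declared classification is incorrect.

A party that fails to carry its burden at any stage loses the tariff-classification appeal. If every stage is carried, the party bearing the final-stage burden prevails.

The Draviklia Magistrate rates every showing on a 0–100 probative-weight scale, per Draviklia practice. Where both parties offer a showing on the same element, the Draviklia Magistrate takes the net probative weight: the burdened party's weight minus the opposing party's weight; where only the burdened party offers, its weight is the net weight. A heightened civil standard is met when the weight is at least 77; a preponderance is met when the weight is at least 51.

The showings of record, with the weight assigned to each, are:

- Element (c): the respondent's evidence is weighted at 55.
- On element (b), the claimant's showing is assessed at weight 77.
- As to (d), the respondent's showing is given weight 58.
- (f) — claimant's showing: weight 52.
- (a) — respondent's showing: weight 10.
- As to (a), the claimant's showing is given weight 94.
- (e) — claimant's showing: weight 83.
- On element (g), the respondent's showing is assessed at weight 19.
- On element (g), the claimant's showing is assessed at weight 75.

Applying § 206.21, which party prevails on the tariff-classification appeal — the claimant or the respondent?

Stage 1 — burden on claimant; standard: a heightened civil standard (weight is at least 77).
    (a): 94 − 10 = 84 ≥ 77 [met]
    (b): 77 ≥ 77 [met]
  The claimant carries Stage 1; the respondent now bears the burden.
Stage 2 — burden on respondent; standard: a preponderance (weight is at least 51).
    (c): 55 ≥ 51 [met]
    (d): 58 ≥ 51 [met]
  All elements met. The burden passes to the claimant.
Stage 3 — burden on claimant; standard: a heightened civil standard (weight is at least 77).
    (e): 83 ≥ 77 [met]
  Stage 3 carried; the burden remains with the claimant.
Stage 4 — burden on claimant; standard: a preponderance (weight is at least 51).
    (f): 52 ≥ 51 [met]
    (g): 75 − 19 = 56 ≥ 51 [met]
  Stage 4 carried; the final stage is satisfied.
Every stage carried; the claimant prevails.

claimant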